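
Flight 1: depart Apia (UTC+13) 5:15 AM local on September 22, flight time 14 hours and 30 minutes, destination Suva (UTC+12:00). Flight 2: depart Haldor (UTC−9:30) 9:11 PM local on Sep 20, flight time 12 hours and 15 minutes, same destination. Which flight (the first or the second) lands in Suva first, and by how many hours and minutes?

the second, by 11 hours 49 minutes

Flight 1 in UTC: 5:15 AM − 13:00 = 4:15 PM on Sep 21.
+14 hours and 30 minutes → arrive 6:45 AM UTC on Sep 22.
Flight 2 in UTC: 9:11 PM + 9:30 = 6:41 AM on Sep 21.
+12 hours 15 minutes → arrive 6:56 PM UTC on Sep 21.
Flight 2 lands earlier by 11 hours 49 minutes.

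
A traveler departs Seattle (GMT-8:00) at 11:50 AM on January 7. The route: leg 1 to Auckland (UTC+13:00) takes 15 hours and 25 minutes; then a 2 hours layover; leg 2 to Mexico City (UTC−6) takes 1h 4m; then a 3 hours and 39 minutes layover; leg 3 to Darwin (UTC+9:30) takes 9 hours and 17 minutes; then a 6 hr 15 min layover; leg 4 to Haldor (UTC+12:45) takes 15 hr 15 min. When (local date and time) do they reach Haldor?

1:30 PM on January 10

Convert departure to UTC: 11:50 AM + 8:00 = 7:50 PM UTC on Jan 7.
Add 15 hours and 25 minutes leg 1 → 11:15 AM UTC (Jan 8).
Add 2 hours layover in Auckland → 1:15 PM UTC.
Add 1 hour 4 minutes leg 2 → 2:19 PM UTC.
Add 3 hours and 39 minutes layover in Mexico City → 5:58 PM UTC.
Add 9 hours 17 minutes leg 3 → 3:15 AM UTC (Jan 9).
Add 6 hours and 15 minutes layover in Darwin → 9:30 AM UTC.
Add 15 hours 15 minutes leg 4 → 12:45 AM UTC (Jan 10).
Haldor is UTC+12:45, so local arrival = 12:45 AM + 12:45 = 1:30 PM on Jan 10.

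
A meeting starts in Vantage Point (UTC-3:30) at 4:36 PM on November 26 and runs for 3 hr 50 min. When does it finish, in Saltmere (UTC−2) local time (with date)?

9:56 PM on November 26

Convert start to UTC: 4:36 PM + 3:30 = 8:06 PM UTC on Nov 26.
Add 3 hours 50 minutes duration → 11:56 PM UTC.
Saltmere is UTC−2:00, so local end time = 11:56 PM − 2:00 = 9:56 PM on Nov 26.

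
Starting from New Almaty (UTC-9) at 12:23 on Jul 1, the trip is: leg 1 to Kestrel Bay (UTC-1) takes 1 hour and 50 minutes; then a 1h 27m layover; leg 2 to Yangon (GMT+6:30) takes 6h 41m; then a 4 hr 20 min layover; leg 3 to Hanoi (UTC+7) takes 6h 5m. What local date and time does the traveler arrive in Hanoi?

00:46 on July 3

Convert departure to UTC: 12:23 + 9:00 = 21:23 UTC on Jul 1.
Add 1 hour 50 minutes leg 1 → 23:13 UTC.
Add 1 hour and 27 minutes layover in Kestrel Bay → 00:40 UTC (Jul 2).
Add 6 hours 41 minutes leg 2 → 07:21 UTC.
Add 4 hours and 20 minutes layover in Yangon → 11:41 UTC.
Add 6 hours and 5 minutes leg 3 → 17:46 UTC.
Hanoi is UTC+7:00, so local arrival = 17:46 + 7:00 = 00:46 on Jul 3.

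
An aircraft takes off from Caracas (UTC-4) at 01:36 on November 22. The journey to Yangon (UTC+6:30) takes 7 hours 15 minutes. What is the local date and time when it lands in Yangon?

Convert departure to UTC: 01:36 + 4:00 = 05:36 UTC on Nov 22.
Add 7 hours and 15 minutes travel time → 12:51 UTC.
Yangon is UTC+6:30, so local arrival = 12:51 + 6:30 = 19:21 on Nov 22.

19:21 on Nov 22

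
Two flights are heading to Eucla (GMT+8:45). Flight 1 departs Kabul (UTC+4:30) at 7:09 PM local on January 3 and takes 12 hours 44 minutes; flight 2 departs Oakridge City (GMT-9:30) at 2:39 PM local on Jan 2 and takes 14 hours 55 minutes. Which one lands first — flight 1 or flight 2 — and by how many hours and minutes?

the second, by 12 hours 19 minutes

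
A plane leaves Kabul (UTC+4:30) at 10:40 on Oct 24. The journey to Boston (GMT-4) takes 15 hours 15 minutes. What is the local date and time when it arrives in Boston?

Boston is 8:30 behind Kabul.
After 15 hours 15 minutes it is 01:55 (Oct 25) in Kabul.
Shift by the zone difference: 01:55 − 8:30 = 17:25 on Oct 24 in Boston.

17:25 on October 24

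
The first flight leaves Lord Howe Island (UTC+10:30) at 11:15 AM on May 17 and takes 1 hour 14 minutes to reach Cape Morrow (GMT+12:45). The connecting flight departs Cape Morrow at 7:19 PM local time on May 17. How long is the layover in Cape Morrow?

4 hours 35 minutes

Convert departure to UTC: 11:15 AM − 10:30 = 12:45 AM UTC on May 17.
Add 1 hour 14 minutes flight time → 1:59 AM UTC.
Cape Morrow is UTC+12:45, so local arrival = 1:59 AM + 12:45 = 2:44 PM on May 17.
Layover = 7:19 PM − 2:44 PM = 4 hours 35 minutes.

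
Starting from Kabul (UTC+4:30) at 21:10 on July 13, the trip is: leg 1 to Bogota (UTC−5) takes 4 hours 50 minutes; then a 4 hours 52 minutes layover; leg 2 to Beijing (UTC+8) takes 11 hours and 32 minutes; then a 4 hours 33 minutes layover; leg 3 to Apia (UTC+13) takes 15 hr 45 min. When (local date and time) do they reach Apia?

Convert departure to UTC: 21:10 − 4:30 = 16:40 UTC on Jul 13.
Add 4 hours and 50 minutes leg 1 → 21:30 UTC.
Add 4 hours 52 minutes layover in Bogota → 02:22 UTC (Jul 14).
Add 11 hours and 32 minutes leg 2 → 13:54 UTC.
Add 4 hours 33 minutes layover in Beijing → 18:27 UTC.
Add 15 hours and 45 minutes leg 3 → 10:12 UTC (Jul 15).
Apia is UTC+13:00, so local arrival = 10:12 + 13:00 = 23:12 on Jul 15.

23:12 on Jul 15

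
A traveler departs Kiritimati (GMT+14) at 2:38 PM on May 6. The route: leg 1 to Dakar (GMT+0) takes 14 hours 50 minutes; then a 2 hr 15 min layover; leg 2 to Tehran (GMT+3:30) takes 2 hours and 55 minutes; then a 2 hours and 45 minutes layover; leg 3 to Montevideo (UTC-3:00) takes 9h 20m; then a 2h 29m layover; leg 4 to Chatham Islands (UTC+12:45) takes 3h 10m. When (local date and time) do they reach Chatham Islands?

Convert departure to UTC: 2:38 PM − 14:00 = 12:38 AM UTC on May 6.
Add 14 hours and 50 minutes leg 1 → 3:28 PM UTC.
Add 2 hours and 15 minutes layover in Dakar → 5:43 PM UTC.
Add 2 hours 55 minutes leg 2 → 8:38 PM UTC.
Add 2 hours 45 minutes layover in Tehran → 11:23 PM UTC.
Add 9 hours 20 minutes leg 3 → 8:43 AM UTC (May 7).
Add 2 hours 29 minutes layover in Montevideo → 11:12 AM UTC.
Add 3 hours and 10 minutes leg 4 → 2:22 PM UTC.
Chatham Islands is UTC+12:45, so local arrival = 2:22 PM + 12:45 = 3:07 AM on May 8.

3:07 AM on May 8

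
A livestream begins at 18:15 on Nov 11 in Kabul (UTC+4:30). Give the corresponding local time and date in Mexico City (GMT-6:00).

Mexico City is 10:30 behind Kabul.
Shift by the zone difference: 18:15 − 10:30 = 07:45 on Nov 11 in Mexico City.

07:45 on Nov 11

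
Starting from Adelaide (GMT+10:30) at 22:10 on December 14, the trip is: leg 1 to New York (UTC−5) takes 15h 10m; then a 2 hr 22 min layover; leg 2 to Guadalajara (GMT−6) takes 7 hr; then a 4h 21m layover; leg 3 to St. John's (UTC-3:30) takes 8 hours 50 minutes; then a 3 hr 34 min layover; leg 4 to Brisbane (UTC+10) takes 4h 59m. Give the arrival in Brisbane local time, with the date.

Convert departure to UTC: 22:10 − 10:30 = 11:40 UTC on Dec 14.
Add 15 hours and 10 minutes leg 1 → 02:50 UTC (Dec 15).
Add 2 hours 22 minutes layover in New York → 05:12 UTC.
Add 7 hours leg 2 → 12:12 UTC.
Add 4 hours 21 minutes layover in Guadalajara → 16:33 UTC.
Add 8 hours and 50 minutes leg 3 → 01:23 UTC (Dec 16).
Add 3 hours and 34 minutes layover in St. John's → 04:57 UTC.
Add 4 hours and 59 minutes leg 4 → 09:56 UTC.
Brisbane is UTC+10:00, so local arrival = 09:56 + 10:00 = 19:56 on Dec 16.

19:56 on December 16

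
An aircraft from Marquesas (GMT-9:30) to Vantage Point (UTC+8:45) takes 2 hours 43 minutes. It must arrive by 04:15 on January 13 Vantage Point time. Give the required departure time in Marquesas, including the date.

Target arrival in UTC: 04:15 − 8:45 = 19:30 on Jan 12.
Subtract 2 hours 43 minutes → departure 16:47 UTC on Jan 12.
Marquesas is UTC−9:30: 16:47 − 9:30 = 07:17 on Jan 12.

07:17 on January 12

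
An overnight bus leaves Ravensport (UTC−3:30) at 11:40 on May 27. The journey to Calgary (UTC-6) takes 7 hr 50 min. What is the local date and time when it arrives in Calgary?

17:00 on May 27

Calgary is 2:30 behind Ravensport.
After 7 hours 50 minutes it is 19:30 in Ravensport.
Shift by the zone difference: 19:30 − 2:30 = 17:00 on May 27 in Calgary.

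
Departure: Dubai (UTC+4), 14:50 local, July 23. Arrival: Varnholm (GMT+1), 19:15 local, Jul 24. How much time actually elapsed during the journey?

31 hours 25 minutes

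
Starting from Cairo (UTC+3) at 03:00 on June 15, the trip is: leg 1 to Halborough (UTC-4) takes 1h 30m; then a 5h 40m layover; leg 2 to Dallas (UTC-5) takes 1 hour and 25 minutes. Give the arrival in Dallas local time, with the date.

03:35 on June 15

Convert departure to UTC: 03:00 − 3:00 = 00:00 UTC on Jun 15.
Add 1 hour and 30 minutes leg 1 → 01:30 UTC.
Add 5 hours and 40 minutes layover in Halborough → 07:10 UTC.
Add 1 hour 25 minutes leg 2 → 08:35 UTC.
Dallas is UTC−5:00, so local arrival = 08:35 − 5:00 = 03:35 on Jun 15.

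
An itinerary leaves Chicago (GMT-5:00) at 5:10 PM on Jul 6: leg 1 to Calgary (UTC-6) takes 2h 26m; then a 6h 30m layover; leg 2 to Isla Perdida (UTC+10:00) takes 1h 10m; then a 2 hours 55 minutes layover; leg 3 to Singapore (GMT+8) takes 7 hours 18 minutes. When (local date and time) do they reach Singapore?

Convert departure to UTC: 5:10 PM + 5:00 = 10:10 PM UTC on Jul 6.
Add 2 hours 26 minutes leg 1 → 12:36 AM UTC (Jul 7).
Add 6 hours and 30 minutes layover in Calgary → 7:06 AM UTC.
Add 1 hour and 10 minutes leg 2 → 8:16 AM UTC.
Add 2 hours 55 minutes layover in Isla Perdida → 11:11 AM UTC.
Add 7 hours 18 minutes leg 3 → 6:29 PM UTC.
Singapore is UTC+8:00, so local arrival = 6:29 PM + 8:00 = 2:29 AM on Jul 8.

2:29 AM on July 8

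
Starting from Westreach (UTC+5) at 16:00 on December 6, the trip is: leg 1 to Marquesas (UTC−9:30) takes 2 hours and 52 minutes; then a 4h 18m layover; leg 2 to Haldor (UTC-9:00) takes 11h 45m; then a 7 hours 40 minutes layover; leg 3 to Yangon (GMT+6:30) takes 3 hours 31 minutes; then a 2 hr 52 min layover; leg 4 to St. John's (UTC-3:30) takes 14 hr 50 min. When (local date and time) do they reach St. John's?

07:18 on December 8

Convert departure to UTC: 16:00 − 5:00 = 11:00 UTC on Dec 6.
Add 2 hours and 52 minutes leg 1 → 13:52 UTC.
Add 4 hours and 18 minutes layover in Marquesas → 18:10 UTC.
Add 11 hours 45 minutes leg 2 → 05:55 UTC (Dec 7).
Add 7 hours and 40 minutes layover in Haldor → 13:35 UTC.
Add 3 hours and 31 minutes leg 3 → 17:06 UTC.
Add 2 hours and 52 minutes layover in Yangon → 19:58 UTC.
Add 14 hours 50 minutes leg 4 → 10:48 UTC (Dec 8).
St. John's is UTC−3:30, so local arrival = 10:48 − 3:30 = 07:18 on Dec 8.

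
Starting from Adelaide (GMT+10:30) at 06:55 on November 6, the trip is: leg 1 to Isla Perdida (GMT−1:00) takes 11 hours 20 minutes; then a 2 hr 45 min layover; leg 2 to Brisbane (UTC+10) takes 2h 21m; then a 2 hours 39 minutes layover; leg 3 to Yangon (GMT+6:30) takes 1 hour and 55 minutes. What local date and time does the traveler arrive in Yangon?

Convert departure to UTC: 06:55 − 10:30 = 20:25 UTC on Nov 5.
Add 11 hours and 20 minutes leg 1 → 07:45 UTC (Nov 6).
Add 2 hours and 45 minutes layover in Isla Perdida → 10:30 UTC.
Add 2 hours 21 minutes leg 2 → 12:51 UTC.
Add 2 hours and 39 minutes layover in Brisbane → 15:30 UTC.
Add 1 hour and 55 minutes leg 3 → 17:25 UTC.
Yangon is UTC+6:30, so local arrival = 17:25 + 6:30 = 23:55 on Nov 6.

23:55 on November 6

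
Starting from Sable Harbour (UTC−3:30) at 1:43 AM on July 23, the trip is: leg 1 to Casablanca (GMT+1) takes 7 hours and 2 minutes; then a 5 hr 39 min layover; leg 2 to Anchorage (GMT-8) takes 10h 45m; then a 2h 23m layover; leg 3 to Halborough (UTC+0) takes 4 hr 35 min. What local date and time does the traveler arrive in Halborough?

Convert departure to UTC: 1:43 AM + 3:30 = 5:13 AM UTC on Jul 23.
Add 7 hours 2 minutes leg 1 → 12:15 PM UTC.
Add 5 hours 39 minutes layover in Casablanca → 5:54 PM UTC.
Add 10 hours and 45 minutes leg 2 → 4:39 AM UTC (Jul 24).
Add 2 hours and 23 minutes layover in Anchorage → 7:02 AM UTC.
Add 4 hours 35 minutes leg 3 → 11:37 AM UTC.
Halborough is UTC+0, so local arrival is the same: 11:37 AM on Jul 24.

11:37 AM on Jul 24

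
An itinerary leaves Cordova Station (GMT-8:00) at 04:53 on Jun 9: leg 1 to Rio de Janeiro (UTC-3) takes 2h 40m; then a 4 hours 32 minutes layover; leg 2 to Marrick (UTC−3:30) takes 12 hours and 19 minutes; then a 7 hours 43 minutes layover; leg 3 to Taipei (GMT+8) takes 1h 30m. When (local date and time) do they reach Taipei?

01:37 on June 11

Convert departure to UTC: 04:53 + 8:00 = 12:53 UTC on Jun 9.
Add 2 hours 40 minutes leg 1 → 15:33 UTC.
Add 4 hours 32 minutes layover in Rio de Janeiro → 20:05 UTC.
Add 12 hours and 19 minutes leg 2 → 08:24 UTC (Jun 10).
Add 7 hours 43 minutes layover in Marrick → 16:07 UTC.
Add 1 hour 30 minutes leg 3 → 17:37 UTC.
Taipei is UTC+8:00, so local arrival = 17:37 + 8:00 = 01:37 on Jun 11.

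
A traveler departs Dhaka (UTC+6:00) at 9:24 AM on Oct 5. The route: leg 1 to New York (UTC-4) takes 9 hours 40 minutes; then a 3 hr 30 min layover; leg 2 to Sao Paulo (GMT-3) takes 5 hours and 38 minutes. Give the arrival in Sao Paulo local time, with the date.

7:12 PM on October 5

Convert departure to UTC: 9:24 AM − 6:00 = 3:24 AM UTC on Oct 5.
Add 9 hours and 40 minutes leg 1 → 1:04 PM UTC.
Add 3 hours 30 minutes layover in New York → 4:34 PM UTC.
Add 5 hours and 38 minutes leg 2 → 10:12 PM UTC.
Sao Paulo is UTC−3:00, so local arrival = 10:12 PM − 3:00 = 7:12 PM on Oct 5.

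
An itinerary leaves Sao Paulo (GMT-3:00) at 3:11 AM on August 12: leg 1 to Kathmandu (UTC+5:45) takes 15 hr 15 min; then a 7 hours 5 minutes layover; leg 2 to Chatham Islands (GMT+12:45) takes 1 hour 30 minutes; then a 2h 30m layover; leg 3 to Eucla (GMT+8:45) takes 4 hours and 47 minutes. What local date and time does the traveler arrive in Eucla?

10:03 PM on Aug 13

Convert departure to UTC: 3:11 AM + 3:00 = 6:11 AM UTC on Aug 12.
Add 15 hours 15 minutes leg 1 → 9:26 PM UTC.
Add 7 hours and 5 minutes layover in Kathmandu → 4:31 AM UTC (Aug 13).
Add 1 hour 30 minutes leg 2 → 6:01 AM UTC.
Add 2 hours and 30 minutes layover in Chatham Islands → 8:31 AM UTC.
Add 4 hours and 47 minutes leg 3 → 1:18 PM UTC.
Eucla is UTC+8:45, so local arrival = 1:18 PM + 8:45 = 10:03 PM on Aug 13.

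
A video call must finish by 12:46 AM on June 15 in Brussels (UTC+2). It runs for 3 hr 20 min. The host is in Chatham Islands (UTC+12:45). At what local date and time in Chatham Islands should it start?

8:11 AM on Jun 15

Target end time in UTC: 12:46 AM − 2:00 = 10:46 PM on Jun 14.
Subtract 3 hours 20 minutes → start 7:26 PM UTC on Jun 14.
Chatham Islands is UTC+12:45: 7:26 PM + 12:45 = 8:11 AM on Jun 15.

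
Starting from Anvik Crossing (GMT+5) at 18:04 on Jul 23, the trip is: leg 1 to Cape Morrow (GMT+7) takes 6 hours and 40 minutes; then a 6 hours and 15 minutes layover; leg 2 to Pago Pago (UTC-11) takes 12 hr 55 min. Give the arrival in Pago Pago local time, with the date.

Convert departure to UTC: 18:04 − 5:00 = 13:04 UTC on Jul 23.
Add 6 hours and 40 minutes leg 1 → 19:44 UTC.
Add 6 hours and 15 minutes layover in Cape Morrow → 01:59 UTC (Jul 24).
Add 12 hours 55 minutes leg 2 → 14:54 UTC.
Pago Pago is UTC−11:00, so local arrival = 14:54 − 11:00 = 03:54 on Jul 24.

03:54 on July 24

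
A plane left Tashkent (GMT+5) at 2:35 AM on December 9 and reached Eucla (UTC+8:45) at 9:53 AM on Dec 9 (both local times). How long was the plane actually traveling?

Departure in UTC: 2:35 AM − 5:00 = 9:35 PM on Dec 8.
Arrival in UTC: 9:53 AM − 8:45 = 1:08 AM on Dec 9.
Elapsed = 1:08 AM − 9:35 PM (+1 day) = 3 hours 33 minutes.

3 hours 33 minutes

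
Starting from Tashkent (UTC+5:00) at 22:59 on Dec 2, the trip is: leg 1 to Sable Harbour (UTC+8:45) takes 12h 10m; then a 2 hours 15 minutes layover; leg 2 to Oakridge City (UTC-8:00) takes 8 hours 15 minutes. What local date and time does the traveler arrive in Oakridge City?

Convert departure to UTC: 22:59 − 5:00 = 17:59 UTC on Dec 2.
Add 12 hours 10 minutes leg 1 → 06:09 UTC (Dec 3).
Add 2 hours and 15 minutes layover in Sable Harbour → 08:24 UTC.
Add 8 hours and 15 minutes leg 2 → 16:39 UTC.
Oakridge City is UTC−8:00, so local arrival = 16:39 − 8:00 = 08:39 on Dec 3.

08:39 on December 3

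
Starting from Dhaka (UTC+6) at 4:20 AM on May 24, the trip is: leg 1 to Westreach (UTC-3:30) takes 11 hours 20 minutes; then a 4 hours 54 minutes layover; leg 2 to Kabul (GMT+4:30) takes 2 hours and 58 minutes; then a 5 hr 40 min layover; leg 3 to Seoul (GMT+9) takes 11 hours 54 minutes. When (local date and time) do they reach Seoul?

Convert departure to UTC: 4:20 AM − 6:00 = 10:20 PM UTC on May 23.
Add 11 hours and 20 minutes leg 1 → 9:40 AM UTC (May 24).
Add 4 hours and 54 minutes layover in Westreach → 2:34 PM UTC.
Add 2 hours and 58 minutes leg 2 → 5:32 PM UTC.
Add 5 hours 40 minutes layover in Kabul → 11:12 PM UTC.
Add 11 hours 54 minutes leg 3 → 11:06 AM UTC (May 25).
Seoul is UTC+9:00, so local arrival = 11:06 AM + 9:00 = 8:06 PM on May 25.

8:06 PM on May 25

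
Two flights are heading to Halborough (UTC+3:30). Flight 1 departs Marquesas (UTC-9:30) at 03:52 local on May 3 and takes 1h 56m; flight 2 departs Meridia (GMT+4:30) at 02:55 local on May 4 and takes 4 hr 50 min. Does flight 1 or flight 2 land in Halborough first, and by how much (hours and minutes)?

the first, by 11 hours 57 minutes

Flight 1 in UTC: 03:52 + 9:30 = 13:22 on May 3.
+1 hour 56 minutes → arrive 15:18 UTC on May 3.
Flight 2 in UTC: 02:55 − 4:30 = 22:25 on May 3.
+4 hours and 50 minutes → arrive 03:15 UTC on May 4.
Flight 1 lands earlier by 11 hours 57 minutes.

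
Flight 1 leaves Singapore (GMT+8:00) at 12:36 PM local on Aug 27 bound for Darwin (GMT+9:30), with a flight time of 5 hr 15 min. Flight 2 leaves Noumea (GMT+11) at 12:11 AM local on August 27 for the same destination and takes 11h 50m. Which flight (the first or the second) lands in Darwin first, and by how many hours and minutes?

Flight 1 in UTC: 12:36 PM − 8:00 = 4:36 AM on Aug 27.
+5 hours 15 minutes → arrive 9:51 AM UTC on Aug 27.
Flight 2 in UTC: 12:11 AM − 11:00 = 1:11 PM on Aug 26.
+11 hours and 50 minutes → arrive 1:01 AM UTC on Aug 27.
Flight 2 lands earlier by 8 hours 50 minutes.

the second, by 8 hours 50 minutes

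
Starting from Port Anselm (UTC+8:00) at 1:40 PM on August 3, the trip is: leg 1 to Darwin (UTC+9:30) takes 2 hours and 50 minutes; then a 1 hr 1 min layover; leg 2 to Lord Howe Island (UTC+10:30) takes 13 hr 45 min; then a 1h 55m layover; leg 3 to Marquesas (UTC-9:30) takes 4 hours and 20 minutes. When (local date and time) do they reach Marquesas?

8:01 PM on August 3

Convert departure to UTC: 1:40 PM − 8:00 = 5:40 AM UTC on Aug 3.
Add 2 hours and 50 minutes leg 1 → 8:30 AM UTC.
Add 1 hour 1 minute layover in Darwin → 9:31 AM UTC.
Add 13 hours and 45 minutes leg 2 → 11:16 PM UTC.
Add 1 hour 55 minutes layover in Lord Howe Island → 1:11 AM UTC (Aug 4).
Add 4 hours and 20 minutes leg 3 → 5:31 AM UTC.
Marquesas is UTC−9:30, so local arrival = 5:31 AM − 9:30 = 8:01 PM on Aug 3.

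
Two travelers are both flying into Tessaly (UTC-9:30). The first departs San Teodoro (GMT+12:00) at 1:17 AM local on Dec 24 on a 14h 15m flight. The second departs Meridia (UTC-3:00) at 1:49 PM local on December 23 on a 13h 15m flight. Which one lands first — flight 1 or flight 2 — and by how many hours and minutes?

the first, by 2 hours 32 minutes

Flight 1 in UTC: 1:17 AM − 12:00 = 1:17 PM on Dec 23.
+14 hours 15 minutes → arrive 3:32 AM UTC on Dec 24.
Flight 2 in UTC: 1:49 PM + 3:00 = 4:49 PM on Dec 23.
+13 hours and 15 minutes → arrive 6:04 AM UTC on Dec 24.
Flight 1 lands earlier by 2 hours 32 minutes.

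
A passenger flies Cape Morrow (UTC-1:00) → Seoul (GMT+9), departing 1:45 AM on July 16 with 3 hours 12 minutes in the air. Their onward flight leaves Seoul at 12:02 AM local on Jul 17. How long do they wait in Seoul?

9 hours 5 minutes

Convert departure to UTC: 1:45 AM + 1:00 = 2:45 AM UTC on Jul 16.
Add 3 hours 12 minutes flight time → 5:57 AM UTC.
Seoul is UTC+9:00, so local arrival = 5:57 AM + 9:00 = 2:57 PM on Jul 16.
Layover = 12:02 AM − 2:57 PM (+1 day) = 9 hours 5 minutes.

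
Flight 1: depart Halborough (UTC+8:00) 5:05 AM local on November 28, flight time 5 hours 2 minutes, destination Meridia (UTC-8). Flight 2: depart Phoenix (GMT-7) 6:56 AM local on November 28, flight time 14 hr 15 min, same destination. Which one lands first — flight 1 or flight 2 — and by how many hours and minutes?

the first, by 26 hours 4 minutes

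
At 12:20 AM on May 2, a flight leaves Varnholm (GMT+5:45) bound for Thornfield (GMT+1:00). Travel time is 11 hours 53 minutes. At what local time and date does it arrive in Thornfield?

7:28 AM on May 2

Convert departure to UTC: 12:20 AM − 5:45 = 6:35 PM UTC on May 1.
Add 11 hours 53 minutes travel time → 6:28 AM UTC (May 2).
Thornfield is UTC+1:00, so local arrival = 6:28 AM + 1:00 = 7:28 AM on May 2.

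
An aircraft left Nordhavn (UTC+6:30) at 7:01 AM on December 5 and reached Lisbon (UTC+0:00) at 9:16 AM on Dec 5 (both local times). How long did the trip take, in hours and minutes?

8 hours 45 minutes

Lisbon is 6:30 behind Nordhavn.
Clock-face elapsed time (ignoring zones) is 2 hours 15 minutes.
Actual elapsed = 2 hours 15 minutes + 6:30 = 8 hours 45 minutes.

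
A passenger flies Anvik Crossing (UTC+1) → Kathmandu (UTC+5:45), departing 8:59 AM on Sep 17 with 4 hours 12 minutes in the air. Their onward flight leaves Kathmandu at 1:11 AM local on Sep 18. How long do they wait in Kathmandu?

7 hours 15 minutes

Convert departure to UTC: 8:59 AM − 1:00 = 7:59 AM UTC on Sep 17.
Add 4 hours 12 minutes flight time → 12:11 PM UTC.
Kathmandu is UTC+5:45, so local arrival = 12:11 PM + 5:45 = 5:56 PM on Sep 17.
Layover = 1:11 AM − 5:56 PM (+1 day) = 7 hours 15 minutes.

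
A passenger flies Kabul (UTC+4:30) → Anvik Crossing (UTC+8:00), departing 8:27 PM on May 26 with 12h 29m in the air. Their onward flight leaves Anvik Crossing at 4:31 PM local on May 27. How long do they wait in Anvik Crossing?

4 hours 5 minutes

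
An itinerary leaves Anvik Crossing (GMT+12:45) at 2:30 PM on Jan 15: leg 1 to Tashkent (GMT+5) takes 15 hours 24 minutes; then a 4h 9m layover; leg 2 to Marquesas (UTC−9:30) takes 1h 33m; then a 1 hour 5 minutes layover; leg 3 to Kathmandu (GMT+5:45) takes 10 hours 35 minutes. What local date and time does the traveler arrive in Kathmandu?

4:16 PM on January 16

Convert departure to UTC: 2:30 PM − 12:45 = 1:45 AM UTC on Jan 15.
Add 15 hours 24 minutes leg 1 → 5:09 PM UTC.
Add 4 hours 9 minutes layover in Tashkent → 9:18 PM UTC.
Add 1 hour 33 minutes leg 2 → 10:51 PM UTC.
Add 1 hour 5 minutes layover in Marquesas → 11:56 PM UTC.
Add 10 hours 35 minutes leg 3 → 10:31 AM UTC (Jan 16).
Kathmandu is UTC+5:45, so local arrival = 10:31 AM + 5:45 = 4:16 PM on Jan 16.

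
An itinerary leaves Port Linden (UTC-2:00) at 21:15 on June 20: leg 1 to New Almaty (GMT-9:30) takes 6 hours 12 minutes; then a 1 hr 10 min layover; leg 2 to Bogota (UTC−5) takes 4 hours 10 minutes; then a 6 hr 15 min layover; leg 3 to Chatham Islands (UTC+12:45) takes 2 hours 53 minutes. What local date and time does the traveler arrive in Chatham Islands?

08:40 on June 22

Convert departure to UTC: 21:15 + 2:00 = 23:15 UTC on Jun 20.
Add 6 hours and 12 minutes leg 1 → 05:27 UTC (Jun 21).
Add 1 hour 10 minutes layover in New Almaty → 06:37 UTC.
Add 4 hours and 10 minutes leg 2 → 10:47 UTC.
Add 6 hours and 15 minutes layover in Bogota → 17:02 UTC.
Add 2 hours 53 minutes leg 3 → 19:55 UTC.
Chatham Islands is UTC+12:45, so local arrival = 19:55 + 12:45 = 08:40 on Jun 22.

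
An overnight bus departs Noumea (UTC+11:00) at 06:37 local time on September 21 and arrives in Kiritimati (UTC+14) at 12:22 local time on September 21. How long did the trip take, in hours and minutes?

Kiritimati is 3:00 ahead of Noumea.
Clock-face elapsed time (ignoring zones) is 5 hours 45 minutes.
Actual elapsed = 5 hours 45 minutes − 3:00 = 2 hours 45 minutes.

2 hours 45 minutes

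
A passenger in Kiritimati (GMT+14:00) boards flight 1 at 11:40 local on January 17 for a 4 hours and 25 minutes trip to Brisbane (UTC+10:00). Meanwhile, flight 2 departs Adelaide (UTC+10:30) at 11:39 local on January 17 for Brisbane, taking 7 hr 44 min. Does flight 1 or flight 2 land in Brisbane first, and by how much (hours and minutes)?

the first, by 6 hours 48 minutes

Flight 1 in UTC: 11:40 − 14:00 = 21:40 on Jan 16.
+4 hours and 25 minutes → arrive 02:05 UTC on Jan 17.
Flight 2 in UTC: 11:39 − 10:30 = 01:09 on Jan 17.
+7 hours 44 minutes → arrive 08:53 UTC on Jan 17.
Flight 1 lands earlier by 6 hours 48 minutes.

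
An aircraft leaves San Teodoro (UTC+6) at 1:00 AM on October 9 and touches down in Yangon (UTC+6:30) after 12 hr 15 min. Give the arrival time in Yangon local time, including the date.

Convert departure to UTC: 1:00 AM − 6:00 = 7:00 PM UTC on Oct 8.
Add 12 hours and 15 minutes travel time → 7:15 AM UTC (Oct 9).
Yangon is UTC+6:30, so local arrival = 7:15 AM + 6:30 = 1:45 PM on Oct 9.

1:45 PM on October 9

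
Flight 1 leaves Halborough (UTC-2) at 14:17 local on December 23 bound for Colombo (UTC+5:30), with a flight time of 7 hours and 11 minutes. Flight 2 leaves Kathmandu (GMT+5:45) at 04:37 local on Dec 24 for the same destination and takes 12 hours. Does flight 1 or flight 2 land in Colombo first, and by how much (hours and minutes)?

Flight 1 in UTC: 14:17 + 2:00 = 16:17 on Dec 23.
+7 hours and 11 minutes → arrive 23:28 UTC on Dec 23.
Flight 2 in UTC: 04:37 − 5:45 = 22:52 on Dec 23.
+12 hours → arrive 10:52 UTC on Dec 24.
Flight 1 lands earlier by 11 hours 24 minutes.

the first, by 11 hours 24 minutes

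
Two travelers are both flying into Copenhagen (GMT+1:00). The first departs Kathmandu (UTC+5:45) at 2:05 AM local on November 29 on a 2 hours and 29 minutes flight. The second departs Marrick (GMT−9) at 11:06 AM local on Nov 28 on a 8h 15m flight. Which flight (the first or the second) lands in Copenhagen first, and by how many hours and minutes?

Flight 1 in UTC: 2:05 AM − 5:45 = 8:20 PM on Nov 28.
+2 hours and 29 minutes → arrive 10:49 PM UTC on Nov 28.
Flight 2 in UTC: 11:06 AM + 9:00 = 8:06 PM on Nov 28.
+8 hours and 15 minutes → arrive 4:21 AM UTC on Nov 29.
Flight 1 lands earlier by 5 hours 32 minutes.

the first, by 5 hours 32 minutes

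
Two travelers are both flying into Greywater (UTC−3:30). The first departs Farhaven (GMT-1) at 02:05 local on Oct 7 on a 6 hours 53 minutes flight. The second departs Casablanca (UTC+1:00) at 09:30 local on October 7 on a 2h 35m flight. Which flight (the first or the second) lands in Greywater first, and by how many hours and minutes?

Flight 1 in UTC: 02:05 + 1:00 = 03:05 on Oct 7.
+6 hours 53 minutes → arrive 09:58 UTC on Oct 7.
Flight 2 in UTC: 09:30 − 1:00 = 08:30 on Oct 7.
+2 hours and 35 minutes → arrive 11:05 UTC on Oct 7.
Flight 1 lands earlier by 1 hour 7 minutes.

the first, by 1 hour 7 minutes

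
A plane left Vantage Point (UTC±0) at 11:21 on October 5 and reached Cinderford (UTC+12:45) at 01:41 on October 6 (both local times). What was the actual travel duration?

Departure is already UTC: 11:21 on Oct 5.
Arrival in UTC: 01:41 − 12:45 = 12:56 on Oct 5.
Elapsed = 12:56 − 11:21 = 1 hour 35 minutes.

1 hour 35 minutes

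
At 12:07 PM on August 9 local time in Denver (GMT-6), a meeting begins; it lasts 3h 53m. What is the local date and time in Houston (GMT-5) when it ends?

5:00 PM on Aug 9

Convert start to UTC: 12:07 PM + 6:00 = 6:07 PM UTC on Aug 9.
Add 3 hours and 53 minutes duration → 10:00 PM UTC.
Houston is UTC−5:00, so local end time = 10:00 PM − 5:00 = 5:00 PM on Aug 9.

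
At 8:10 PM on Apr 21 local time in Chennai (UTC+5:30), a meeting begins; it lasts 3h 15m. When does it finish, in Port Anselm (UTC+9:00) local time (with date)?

2:55 AM on April 22

Convert start to UTC: 8:10 PM − 5:30 = 2:40 PM UTC on Apr 21.
Add 3 hours and 15 minutes duration → 5:55 PM UTC.
Port Anselm is UTC+9:00, so local end time = 5:55 PM + 9:00 = 2:55 AM on Apr 22.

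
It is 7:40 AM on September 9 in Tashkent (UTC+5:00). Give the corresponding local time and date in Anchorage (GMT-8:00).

6:40 PM on September 8

In UTC: 7:40 AM − 5:00 = 2:40 AM on Sep 9.
Anchorage is UTC−8:00: 2:40 AM − 8:00 = 6:40 PM on Sep 8.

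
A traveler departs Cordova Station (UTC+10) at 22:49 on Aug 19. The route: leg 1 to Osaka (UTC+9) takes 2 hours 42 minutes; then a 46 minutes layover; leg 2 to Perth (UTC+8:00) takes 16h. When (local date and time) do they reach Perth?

16:17 on August 20

Convert departure to UTC: 22:49 − 10:00 = 12:49 UTC on Aug 19.
Add 2 hours 42 minutes leg 1 → 15:31 UTC.
Add 46 minutes layover in Osaka → 16:17 UTC.
Add 16 hours leg 2 → 08:17 UTC (Aug 20).
Perth is UTC+8:00, so local arrival = 08:17 + 8:00 = 16:17 on Aug 20.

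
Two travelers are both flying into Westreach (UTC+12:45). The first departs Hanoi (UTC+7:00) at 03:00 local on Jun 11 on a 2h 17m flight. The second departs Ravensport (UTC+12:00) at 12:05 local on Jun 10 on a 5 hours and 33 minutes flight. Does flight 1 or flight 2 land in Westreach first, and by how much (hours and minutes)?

the second, by 16 hours 39 minutes

Flight 1 in UTC: 03:00 − 7:00 = 20:00 on Jun 10.
+2 hours and 17 minutes → arrive 22:17 UTC on Jun 10.
Flight 2 in UTC: 12:05 − 12:00 = 00:05 on Jun 10.
+5 hours 33 minutes → arrive 05:38 UTC on Jun 10.
Flight 2 lands earlier by 16 hours 39 minutes.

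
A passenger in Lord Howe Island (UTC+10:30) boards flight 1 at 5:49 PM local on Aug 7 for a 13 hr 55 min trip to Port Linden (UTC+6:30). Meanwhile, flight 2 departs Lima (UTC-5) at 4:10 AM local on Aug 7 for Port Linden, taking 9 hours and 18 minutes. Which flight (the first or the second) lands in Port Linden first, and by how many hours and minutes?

the second, by 2 hours 46 minutes

Flight 1 in UTC: 5:49 PM − 10:30 = 7:19 AM on Aug 7.
+13 hours and 55 minutes → arrive 9:14 PM UTC on Aug 7.
Flight 2 in UTC: 4:10 AM + 5:00 = 9:10 AM on Aug 7.
+9 hours 18 minutes → arrive 6:28 PM UTC on Aug 7.
Flight 2 lands earlier by 2 hours 46 minutes.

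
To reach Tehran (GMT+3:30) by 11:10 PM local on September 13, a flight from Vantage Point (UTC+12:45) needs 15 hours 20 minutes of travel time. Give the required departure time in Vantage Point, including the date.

5:05 PM on September 13

Target arrival in UTC: 11:10 PM − 3:30 = 7:40 PM on Sep 13.
Subtract 15 hours and 20 minutes → departure 4:20 AM UTC on Sep 13.
Vantage Point is UTC+12:45: 4:20 AM + 12:45 = 5:05 PM on Sep 13.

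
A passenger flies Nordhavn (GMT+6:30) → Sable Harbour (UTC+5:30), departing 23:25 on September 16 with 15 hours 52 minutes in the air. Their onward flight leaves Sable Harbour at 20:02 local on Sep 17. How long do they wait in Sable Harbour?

Convert departure to UTC: 23:25 − 6:30 = 16:55 UTC on Sep 16.
Add 15 hours and 52 minutes flight time → 08:47 UTC (Sep 17).
Sable Harbour is UTC+5:30, so local arrival = 08:47 + 5:30 = 14:17 on Sep 17.
Layover = 20:02 − 14:17 = 5 hours 45 minutes.

5 hours 45 minutes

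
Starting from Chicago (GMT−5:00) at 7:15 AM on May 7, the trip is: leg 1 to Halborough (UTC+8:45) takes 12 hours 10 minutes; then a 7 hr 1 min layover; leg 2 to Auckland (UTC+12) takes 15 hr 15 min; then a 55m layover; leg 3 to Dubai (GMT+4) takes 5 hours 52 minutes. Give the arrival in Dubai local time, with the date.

Convert departure to UTC: 7:15 AM + 5:00 = 12:15 PM UTC on May 7.
Add 12 hours 10 minutes leg 1 → 12:25 AM UTC (May 8).
Add 7 hours and 1 minute layover in Halborough → 7:26 AM UTC.
Add 15 hours 15 minutes leg 2 → 10:41 PM UTC.
Add 55 minutes layover in Auckland → 11:36 PM UTC.
Add 5 hours 52 minutes leg 3 → 5:28 AM UTC (May 9).
Dubai is UTC+4:00, so local arrival = 5:28 AM + 4:00 = 9:28 AM on May 9.

9:28 AM on May 9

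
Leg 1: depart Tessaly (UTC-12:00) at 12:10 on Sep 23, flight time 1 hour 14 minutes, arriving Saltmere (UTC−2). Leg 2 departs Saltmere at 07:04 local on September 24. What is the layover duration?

Convert departure to UTC: 12:10 + 12:00 = 00:10 UTC on Sep 24.
Add 1 hour 14 minutes flight time → 01:24 UTC.
Saltmere is UTC−2:00, so local arrival = 01:24 − 2:00 = 23:24 on Sep 23.
Layover = 07:04 − 23:24 (+1 day) = 7 hours 40 minutes.

7 hours 40 minutes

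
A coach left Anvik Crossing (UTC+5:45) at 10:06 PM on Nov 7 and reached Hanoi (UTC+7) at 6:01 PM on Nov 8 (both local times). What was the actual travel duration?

18 hours 40 minutes

Departure in UTC: 10:06 PM − 5:45 = 4:21 PM on Nov 7.
Arrival in UTC: 6:01 PM − 7:00 = 11:01 AM on Nov 8.
Elapsed = 11:01 AM − 4:21 PM (+1 day) = 18 hours 40 minutes.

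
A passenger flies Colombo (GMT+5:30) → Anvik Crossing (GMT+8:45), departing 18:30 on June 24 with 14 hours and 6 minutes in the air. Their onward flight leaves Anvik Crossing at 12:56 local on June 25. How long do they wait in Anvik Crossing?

1 hour 5 minutes

Convert departure to UTC: 18:30 − 5:30 = 13:00 UTC on Jun 24.
Add 14 hours and 6 minutes flight time → 03:06 UTC (Jun 25).
Anvik Crossing is UTC+8:45, so local arrival = 03:06 + 8:45 = 11:51 on Jun 25.
Layover = 12:56 − 11:51 = 1 hour 5 minutes.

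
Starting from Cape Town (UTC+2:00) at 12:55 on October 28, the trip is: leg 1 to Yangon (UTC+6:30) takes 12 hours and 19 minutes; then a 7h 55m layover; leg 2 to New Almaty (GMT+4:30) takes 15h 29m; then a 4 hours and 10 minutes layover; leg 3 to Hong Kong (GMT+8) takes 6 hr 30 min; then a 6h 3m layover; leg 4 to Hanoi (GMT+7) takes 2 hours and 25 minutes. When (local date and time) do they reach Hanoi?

00:46 on Oct 31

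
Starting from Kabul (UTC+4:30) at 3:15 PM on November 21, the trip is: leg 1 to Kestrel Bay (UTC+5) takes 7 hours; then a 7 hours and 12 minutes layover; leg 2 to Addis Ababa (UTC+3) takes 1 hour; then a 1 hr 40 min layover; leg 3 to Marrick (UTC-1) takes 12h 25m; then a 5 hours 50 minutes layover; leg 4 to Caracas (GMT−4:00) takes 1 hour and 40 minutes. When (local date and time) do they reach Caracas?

Convert departure to UTC: 3:15 PM − 4:30 = 10:45 AM UTC on Nov 21.
Add 7 hours leg 1 → 5:45 PM UTC.
Add 7 hours and 12 minutes layover in Kestrel Bay → 12:57 AM UTC (Nov 22).
Add 1 hour leg 2 → 1:57 AM UTC.
Add 1 hour 40 minutes layover in Addis Ababa → 3:37 AM UTC.
Add 12 hours and 25 minutes leg 3 → 4:02 PM UTC.
Add 5 hours and 50 minutes layover in Marrick → 9:52 PM UTC.
Add 1 hour and 40 minutes leg 4 → 11:32 PM UTC.
Caracas is UTC−4:00, so local arrival = 11:32 PM − 4:00 = 7:32 PM on Nov 22.

7:32 PM on Nov 22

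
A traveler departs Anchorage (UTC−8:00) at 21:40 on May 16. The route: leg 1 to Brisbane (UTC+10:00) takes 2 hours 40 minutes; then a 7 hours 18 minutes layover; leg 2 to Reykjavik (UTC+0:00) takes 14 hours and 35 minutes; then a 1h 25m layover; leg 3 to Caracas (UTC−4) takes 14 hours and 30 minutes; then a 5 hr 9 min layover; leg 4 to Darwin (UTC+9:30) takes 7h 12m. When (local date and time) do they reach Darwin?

19:59 on May 19

Convert departure to UTC: 21:40 + 8:00 = 05:40 UTC on May 17.
Add 2 hours and 40 minutes leg 1 → 08:20 UTC.
Add 7 hours 18 minutes layover in Brisbane → 15:38 UTC.
Add 14 hours 35 minutes leg 2 → 06:13 UTC (May 18).
Add 1 hour and 25 minutes layover in Reykjavik → 07:38 UTC.
Add 14 hours 30 minutes leg 3 → 22:08 UTC.
Add 5 hours 9 minutes layover in Caracas → 03:17 UTC (May 19).
Add 7 hours and 12 minutes leg 4 → 10:29 UTC.
Darwin is UTC+9:30, so local arrival = 10:29 + 9:30 = 19:59 on May 19.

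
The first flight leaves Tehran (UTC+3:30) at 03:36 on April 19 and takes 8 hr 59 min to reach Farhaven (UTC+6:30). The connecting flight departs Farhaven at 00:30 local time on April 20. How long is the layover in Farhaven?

Convert departure to UTC: 03:36 − 3:30 = 00:06 UTC on Apr 19.
Add 8 hours and 59 minutes flight time → 09:05 UTC.
Farhaven is UTC+6:30, so local arrival = 09:05 + 6:30 = 15:35 on Apr 19.
Layover = 00:30 − 15:35 (+1 day) = 8 hours 55 minutes.

8 hours 55 minutes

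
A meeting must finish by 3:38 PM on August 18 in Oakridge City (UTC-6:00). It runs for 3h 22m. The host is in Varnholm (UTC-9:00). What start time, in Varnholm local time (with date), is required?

9:16 AM on August 18

Target end time in UTC: 3:38 PM + 6:00 = 9:38 PM on Aug 18.
Subtract 3 hours 22 minutes → start 6:16 PM UTC on Aug 18.
Varnholm is UTC−9:00: 6:16 PM − 9:00 = 9:16 AM on Aug 18.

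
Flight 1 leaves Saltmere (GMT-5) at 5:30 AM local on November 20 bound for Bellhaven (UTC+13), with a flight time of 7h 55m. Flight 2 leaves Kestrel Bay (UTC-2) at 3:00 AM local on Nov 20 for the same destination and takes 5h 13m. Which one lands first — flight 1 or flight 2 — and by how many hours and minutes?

Flight 1 in UTC: 5:30 AM + 5:00 = 10:30 AM on Nov 20.
+7 hours and 55 minutes → arrive 6:25 PM UTC on Nov 20.
Flight 2 in UTC: 3:00 AM + 2:00 = 5:00 AM on Nov 20.
+5 hours and 13 minutes → arrive 10:13 AM UTC on Nov 20.
Flight 2 lands earlier by 8 hours 12 minutes.

the second, by 8 hours 12 minutes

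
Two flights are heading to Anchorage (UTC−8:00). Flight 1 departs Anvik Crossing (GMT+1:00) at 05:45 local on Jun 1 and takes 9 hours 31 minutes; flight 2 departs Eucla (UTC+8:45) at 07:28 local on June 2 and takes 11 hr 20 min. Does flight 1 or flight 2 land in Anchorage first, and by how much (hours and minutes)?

the first, by 19 hours 47 minutes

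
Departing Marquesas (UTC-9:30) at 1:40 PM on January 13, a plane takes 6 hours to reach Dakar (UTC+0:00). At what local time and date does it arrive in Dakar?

5:10 AM on Jan 14

Convert departure to UTC: 1:40 PM + 9:30 = 11:10 PM UTC on Jan 13.
Add 6 hours travel time → 5:10 AM UTC (Jan 14).
Dakar is UTC+0, so local arrival is the same: 5:10 AM on Jan 14.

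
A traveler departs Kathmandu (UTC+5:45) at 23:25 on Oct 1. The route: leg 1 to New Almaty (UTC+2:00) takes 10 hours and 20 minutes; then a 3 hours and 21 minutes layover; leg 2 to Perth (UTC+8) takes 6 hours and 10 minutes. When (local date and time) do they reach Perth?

21:31 on October 2

Convert departure to UTC: 23:25 − 5:45 = 17:40 UTC on Oct 1.
Add 10 hours 20 minutes leg 1 → 04:00 UTC (Oct 2).
Add 3 hours 21 minutes layover in New Almaty → 07:21 UTC.
Add 6 hours 10 minutes leg 2 → 13:31 UTC.
Perth is UTC+8:00, so local arrival = 13:31 + 8:00 = 21:31 on Oct 2.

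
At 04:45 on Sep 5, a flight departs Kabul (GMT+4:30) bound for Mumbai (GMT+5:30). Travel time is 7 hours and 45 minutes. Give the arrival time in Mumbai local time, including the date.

Convert departure to UTC: 04:45 − 4:30 = 00:15 UTC on Sep 5.
Add 7 hours and 45 minutes travel time → 08:00 UTC.
Mumbai is UTC+5:30, so local arrival = 08:00 + 5:30 = 13:30 on Sep 5.

13:30 on September 5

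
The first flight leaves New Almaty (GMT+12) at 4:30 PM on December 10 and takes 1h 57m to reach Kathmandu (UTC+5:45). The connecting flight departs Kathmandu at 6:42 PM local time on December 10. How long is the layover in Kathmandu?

6 hours 30 minutes

Convert departure to UTC: 4:30 PM − 12:00 = 4:30 AM UTC on Dec 10.
Add 1 hour and 57 minutes flight time → 6:27 AM UTC.
Kathmandu is UTC+5:45, so local arrival = 6:27 AM + 5:45 = 12:12 PM on Dec 10.
Layover = 6:42 PM − 12:12 PM = 6 hours 30 minutes.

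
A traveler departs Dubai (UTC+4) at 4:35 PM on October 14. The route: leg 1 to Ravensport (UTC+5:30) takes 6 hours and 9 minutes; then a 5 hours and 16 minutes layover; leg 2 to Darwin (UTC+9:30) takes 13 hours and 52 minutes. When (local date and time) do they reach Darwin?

Convert departure to UTC: 4:35 PM − 4:00 = 12:35 PM UTC on Oct 14.
Add 6 hours and 9 minutes leg 1 → 6:44 PM UTC.
Add 5 hours 16 minutes layover in Ravensport → 12:00 AM UTC (Oct 15).
Add 13 hours and 52 minutes leg 2 → 1:52 PM UTC.
Darwin is UTC+9:30, so local arrival = 1:52 PM + 9:30 = 11:22 PM on Oct 15.

11:22 PM on Oct 15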